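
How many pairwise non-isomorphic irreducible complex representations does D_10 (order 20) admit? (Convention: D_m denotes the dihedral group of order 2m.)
8

Explanation: The number of irreducible complex representations of a finite group equals its number of conjugacy classes. D_10 has 8 conjugacy classes (n/2 + 3 for n even), so D_10 (order 20) has exactly 8 irreducible complex representations.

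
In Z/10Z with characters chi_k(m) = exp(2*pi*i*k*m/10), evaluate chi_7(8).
chi_7(8) = zeta_10^56 = exp(-4*I*pi/5)

Why: chi_7(8) = zeta_10^(7*8) = zeta_10^56. Since zeta_10^10 = 1, this equals zeta_10^6 = exp(2*pi*i*6/10) = exp(-4*I*pi/5).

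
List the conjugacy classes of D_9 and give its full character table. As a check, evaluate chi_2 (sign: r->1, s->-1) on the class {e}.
Conjugacy classes: {e} of size 1, {r^1, r^8} of size 2, {r^2, r^7} of size 2, {r^3, r^6} of size 2, {r^4, r^5} of size 2, {s, sr, ..., sr^8} of size 9.
Character table:
  irrep \ class              {e} (size 1)  {r^1, r^8} (size 2)  {r^2, r^7} (size 2)  {r^3, r^6} (size 2)  {r^4, r^5} (size 2)  {s, sr, ..., sr^8} (size 9)
  chi_1 (triv)               1             1                    1                    1                    1                    1                          
  chi_2 (sign: r->1, s->-1)  1             1                    1                    1                    1                    -1                         
  chi_3 (2d, j=1)            2             2*cos(2*pi/9)        2*cos(4*pi/9)        -1                   -2*cos(pi/9)         0                          
  chi_4 (2d, j=2)            2             2*cos(4*pi/9)        -2*cos(pi/9)         -1                   2*cos(2*pi/9)        0                          
  chi_5 (2d, j=3)            2             -1                   -1                   2                    -1                   0                          
  chi_6 (2d, j=4)            2             -2*cos(pi/9)         2*cos(2*pi/9)        -1                   2*cos(4*pi/9)        0                          

Spot check: chi_2 (sign: r->1, s->-1) on {e} = 1.

D_9 has order 2*9 = 18 with 6 conjugacy classes, hence 6 irreducibles. Sum of squared dims 1 + 1 + 4 + 4 + 4 + 4 = 18 = |G|. Linear characters come from the abelianisation; the 2-dimensional irreps have character r^k -> 2*cos(2*pi*j*k/9), reflections -> 0.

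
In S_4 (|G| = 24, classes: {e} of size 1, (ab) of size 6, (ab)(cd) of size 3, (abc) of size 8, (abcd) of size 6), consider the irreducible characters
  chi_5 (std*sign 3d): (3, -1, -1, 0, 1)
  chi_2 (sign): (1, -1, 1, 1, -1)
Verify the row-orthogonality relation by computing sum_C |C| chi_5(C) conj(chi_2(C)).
Sum = 0; so <chi_5, chi_2> = 0 (distinct irreducibles are orthogonal).

Solution. Compute term by term over conjugacy classes (|C| * chi_5(C) * conj(chi_2(C))):
  1*(3)*conj(1) + 6*(-1)*conj(-1) + 3*(-1)*conj(1) + 8*(0)*conj(1) + 6*(1)*conj(-1)
  = (3) + (6) + (-3) + (0) + (-6)
  = 0.
Dividing by |G| = 24 gives 0/24 = 0, matching the row-orthogonality relation <chi_5, chi_2> = [chi_5 = chi_2].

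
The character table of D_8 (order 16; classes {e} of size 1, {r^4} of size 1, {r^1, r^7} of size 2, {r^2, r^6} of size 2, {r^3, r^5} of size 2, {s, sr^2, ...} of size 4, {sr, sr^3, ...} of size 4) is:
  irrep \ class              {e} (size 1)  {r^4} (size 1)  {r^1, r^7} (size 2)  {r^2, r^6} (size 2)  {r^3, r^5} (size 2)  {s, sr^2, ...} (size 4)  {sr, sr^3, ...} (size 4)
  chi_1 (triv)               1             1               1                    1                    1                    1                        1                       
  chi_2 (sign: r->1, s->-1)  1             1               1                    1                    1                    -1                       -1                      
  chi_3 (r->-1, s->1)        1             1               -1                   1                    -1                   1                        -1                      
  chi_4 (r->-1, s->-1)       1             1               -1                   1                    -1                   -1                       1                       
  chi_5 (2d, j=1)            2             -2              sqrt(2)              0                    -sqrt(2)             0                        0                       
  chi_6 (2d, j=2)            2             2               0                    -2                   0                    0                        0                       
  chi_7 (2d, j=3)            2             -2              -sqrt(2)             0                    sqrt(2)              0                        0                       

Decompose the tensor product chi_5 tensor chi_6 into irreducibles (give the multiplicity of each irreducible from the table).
chi_5 tensor chi_6 = chi_5 + chi_7 (all other irreducibles have multiplicity 0).

Solution. The character of a tensor product is the pointwise product (chi_5 * chi_6)(C) = chi_5(C) * chi_6(C):
  {e}: (2)*(2), {r^4}: (-2)*(2), {r^1, r^7}: (sqrt(2))*(0), {r^2, r^6}: (0)*(-2), {r^3, r^5}: (-sqrt(2))*(0), {s, sr^2, ...}: (0)*(0), {sr, sr^3, ...}: (0)*(0)
so (chi_5 * chi_6) takes values
  {e} -> 4, {r^4} -> -4, {r^1, r^7} -> 0, {r^2, r^6} -> 0, {r^3, r^5} -> 0, {s, sr^2, ...} -> 0, {sr, sr^3, ...} -> 0.
Now take the inner product of this character with each irreducible chi from the table, <chi_5*chi_6, chi> = (1/16) sum_C |C| (chi_5*chi_6)(C) conj(chi(C)):
  <chi_5*chi_6, chi_1> = (1/16)[1*(4)*conj(1) + 1*(-4)*conj(1) + 2*(0)*conj(1) + 2*(0)*conj(1) + 2*(0)*conj(1) + 4*(0)*conj(1) + 4*(0)*conj(1)]
      = (1/16)[(4) + (-4) + (0) + (0) + (0) + (0) + (0)] = 0/16 = 0
  <chi_5*chi_6, chi_2> = (1/16)[1*(4)*conj(1) + 1*(-4)*conj(1) + 2*(0)*conj(1) + 2*(0)*conj(1) + 2*(0)*conj(1) + 4*(0)*conj(-1) + 4*(0)*conj(-1)]
      = (1/16)[(4) + (-4) + (0) + (0) + (0) + (0) + (0)] = 0/16 = 0
  <chi_5*chi_6, chi_3> = (1/16)[1*(4)*conj(1) + 1*(-4)*conj(1) + 2*(0)*conj(-1) + 2*(0)*conj(1) + 2*(0)*conj(-1) + 4*(0)*conj(1) + 4*(0)*conj(-1)]
      = (1/16)[(4) + (-4) + (0) + (0) + (0) + (0) + (0)] = 0/16 = 0
  <chi_5*chi_6, chi_4> = (1/16)[1*(4)*conj(1) + 1*(-4)*conj(1) + 2*(0)*conj(-1) + 2*(0)*conj(1) + 2*(0)*conj(-1) + 4*(0)*conj(-1) + 4*(0)*conj(1)]
      = (1/16)[(4) + (-4) + (0) + (0) + (0) + (0) + (0)] = 0/16 = 0
  <chi_5*chi_6, chi_5> = (1/16)[1*(4)*conj(2) + 1*(-4)*conj(-2) + 2*(0)*conj(sqrt(2)) + 2*(0)*conj(0) + 2*(0)*conj(-sqrt(2)) + 4*(0)*conj(0) + 4*(0)*conj(0)]
      = (1/16)[(8) + (8) + (0) + (0) + (0) + (0) + (0)] = 16/16 = 1
  <chi_5*chi_6, chi_6> = (1/16)[1*(4)*conj(2) + 1*(-4)*conj(2) + 2*(0)*conj(0) + 2*(0)*conj(-2) + 2*(0)*conj(0) + 4*(0)*conj(0) + 4*(0)*conj(0)]
      = (1/16)[(8) + (-8) + (0) + (0) + (0) + (0) + (0)] = 0/16 = 0
  <chi_5*chi_6, chi_7> = (1/16)[1*(4)*conj(2) + 1*(-4)*conj(-2) + 2*(0)*conj(-sqrt(2)) + 2*(0)*conj(0) + 2*(0)*conj(sqrt(2)) + 4*(0)*conj(0) + 4*(0)*conj(0)]
      = (1/16)[(8) + (8) + (0) + (0) + (0) + (0) + (0)] = 16/16 = 1
Hence the multiplicities are chi_5: 1, chi_7: 1. Dimension check: dim(chi_5)*dim(chi_6) = 2*2 = 4 and sum (mult * dim) = 1*2 + 1*2 = 4.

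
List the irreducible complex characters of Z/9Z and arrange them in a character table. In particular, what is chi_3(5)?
Character table of Z/9Z (irreps indexed chi_0,...,chi_8 with chi_k(m) = zeta_9^(k*m), zeta_9 = exp(2*pi*i/9)):
  irrep \ class  {0} (size 1)  {1} (size 1)    {2} (size 1)    {3} (size 1)    {4} (size 1)    {5} (size 1)    {6} (size 1)    {7} (size 1)    {8} (size 1)  
  chi_0          1             1               1               1               1               1               1               1               1             
  chi_1          1             exp(2*I*pi/9)   exp(4*I*pi/9)   exp(2*I*pi/3)   exp(8*I*pi/9)   exp(-8*I*pi/9)  exp(-2*I*pi/3)  exp(-4*I*pi/9)  exp(-2*I*pi/9)
  chi_2          1             exp(4*I*pi/9)   exp(8*I*pi/9)   exp(-2*I*pi/3)  exp(-2*I*pi/9)  exp(2*I*pi/9)   exp(2*I*pi/3)   exp(-8*I*pi/9)  exp(-4*I*pi/9)
  chi_3          1             exp(2*I*pi/3)   exp(-2*I*pi/3)  1               exp(2*I*pi/3)   exp(-2*I*pi/3)  1               exp(2*I*pi/3)   exp(-2*I*pi/3)
  chi_4          1             exp(8*I*pi/9)   exp(-2*I*pi/9)  exp(2*I*pi/3)   exp(-4*I*pi/9)  exp(4*I*pi/9)   exp(-2*I*pi/3)  exp(2*I*pi/9)   exp(-8*I*pi/9)
  chi_5          1             exp(-8*I*pi/9)  exp(2*I*pi/9)   exp(-2*I*pi/3)  exp(4*I*pi/9)   exp(-4*I*pi/9)  exp(2*I*pi/3)   exp(-2*I*pi/9)  exp(8*I*pi/9) 
  chi_6          1             exp(-2*I*pi/3)  exp(2*I*pi/3)   1               exp(-2*I*pi/3)  exp(2*I*pi/3)   1               exp(-2*I*pi/3)  exp(2*I*pi/3) 
  chi_7          1             exp(-4*I*pi/9)  exp(-8*I*pi/9)  exp(2*I*pi/3)   exp(2*I*pi/9)   exp(-2*I*pi/9)  exp(-2*I*pi/3)  exp(8*I*pi/9)   exp(4*I*pi/9) 
  chi_8          1             exp(-2*I*pi/9)  exp(-4*I*pi/9)  exp(-2*I*pi/3)  exp(-8*I*pi/9)  exp(8*I*pi/9)   exp(2*I*pi/3)   exp(4*I*pi/9)   exp(2*I*pi/9) 

Spot check: chi_3(5) = zeta_9^(3*5) = zeta_9^15 = exp(-2*I*pi/3).

Explanation: Z/9Z is abelian, so all 9 irreducible complex representations are 1-dimensional. They are given by chi_k(m) = zeta_9^(k*m) for k = 0,...,8. Row orthogonality: sum_m chi_k(m) conj(chi_l(m)) = 9 * [k = l].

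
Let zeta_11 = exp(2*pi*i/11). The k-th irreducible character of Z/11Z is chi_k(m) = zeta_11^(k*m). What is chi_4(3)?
chi_4(3) = zeta_11^12 = exp(2*I*pi/11)

chi_4(3) = zeta_11^(4*3) = zeta_11^12. Since zeta_11^11 = 1, this equals zeta_11^1 = exp(2*pi*i*1/11) = exp(2*I*pi/11).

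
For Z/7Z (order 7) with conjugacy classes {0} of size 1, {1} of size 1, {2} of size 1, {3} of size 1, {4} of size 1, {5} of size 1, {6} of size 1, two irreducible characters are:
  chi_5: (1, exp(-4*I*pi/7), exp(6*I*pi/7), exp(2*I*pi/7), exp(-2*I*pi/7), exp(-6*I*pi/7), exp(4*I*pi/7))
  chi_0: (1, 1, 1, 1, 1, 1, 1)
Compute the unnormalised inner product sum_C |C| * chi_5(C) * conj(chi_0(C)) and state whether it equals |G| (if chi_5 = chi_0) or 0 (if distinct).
Sum = 0; so <chi_5, chi_0> = 0 (distinct irreducibles are orthogonal).

Reasoning: Compute term by term over conjugacy classes (|C| * chi_5(C) * conj(chi_0(C))):
  1*(1)*conj(1) + 1*(exp(-4*I*pi/7))*conj(1) + 1*(exp(6*I*pi/7))*conj(1) + 1*(exp(2*I*pi/7))*conj(1) + 1*(exp(-2*I*pi/7))*conj(1) + 1*(exp(-6*I*pi/7))*conj(1) + 1*(exp(4*I*pi/7))*conj(1)
  = (1) + (exp(-4*I*pi/7)) + (exp(6*I*pi/7)) + (exp(2*I*pi/7)) + (exp(-2*I*pi/7)) + (exp(-6*I*pi/7)) + (exp(4*I*pi/7))
  = 0.
(Exp terms are combined using exp(i*s)*conj(exp(i*t)) = exp(i*(s-t)), and sums of them are collapsed using the identity that for every m > 1 the m distinct m-th roots of unity sum to 0, e.g. 1 + exp(2*I*pi/3) + exp(-2*I*pi/3) = 0.)
Dividing by |G| = 7 gives 0/7 = 0, matching the row-orthogonality relation <chi_5, chi_0> = [chi_5 = chi_0].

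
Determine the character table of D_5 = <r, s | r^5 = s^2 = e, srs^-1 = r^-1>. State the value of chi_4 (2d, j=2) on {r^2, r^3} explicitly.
Conjugacy classes: {e} of size 1, {r^1, r^4} of size 2, {r^2, r^3} of size 2, {s, sr, ..., sr^4} of size 5.
Character table:
  irrep \ class              {e} (size 1)  {r^1, r^4} (size 2)  {r^2, r^3} (size 2)  {s, sr, ..., sr^4} (size 5)
  chi_1 (triv)               1             1                    1                    1                          
  chi_2 (sign: r->1, s->-1)  1             1                    1                    -1                         
  chi_3 (2d, j=1)            2             -1/2 + sqrt(5)/2     -sqrt(5)/2 - 1/2     0                          
  chi_4 (2d, j=2)            2             -sqrt(5)/2 - 1/2     -1/2 + sqrt(5)/2     0                          

Spot check: chi_4 (2d, j=2) on {r^2, r^3} = -1/2 + sqrt(5)/2.

Derivation: D_5 has order 2*5 = 10 with 4 conjugacy classes, hence 4 irreducibles. Sum of squared dims 1 + 1 + 4 + 4 = 10 = |G|. Linear characters come from the abelianisation; the 2-dimensional irreps have character r^k -> 2*cos(2*pi*j*k/5), reflections -> 0.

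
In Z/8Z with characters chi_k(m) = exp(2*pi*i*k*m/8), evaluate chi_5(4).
chi_5(4) = zeta_8^20 = -1

Justification: chi_5(4) = zeta_8^(5*4) = zeta_8^20. Since zeta_8^8 = 1, this equals zeta_8^4 = exp(2*pi*i*4/8) = -1.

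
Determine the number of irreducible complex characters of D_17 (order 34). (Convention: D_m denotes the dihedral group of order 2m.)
10

The number of irreducible complex representations of a finite group equals its number of conjugacy classes. D_17 has 10 conjugacy classes ((n+3)/2 for n odd), so D_17 (order 34) has exactly 10 irreducible complex representations.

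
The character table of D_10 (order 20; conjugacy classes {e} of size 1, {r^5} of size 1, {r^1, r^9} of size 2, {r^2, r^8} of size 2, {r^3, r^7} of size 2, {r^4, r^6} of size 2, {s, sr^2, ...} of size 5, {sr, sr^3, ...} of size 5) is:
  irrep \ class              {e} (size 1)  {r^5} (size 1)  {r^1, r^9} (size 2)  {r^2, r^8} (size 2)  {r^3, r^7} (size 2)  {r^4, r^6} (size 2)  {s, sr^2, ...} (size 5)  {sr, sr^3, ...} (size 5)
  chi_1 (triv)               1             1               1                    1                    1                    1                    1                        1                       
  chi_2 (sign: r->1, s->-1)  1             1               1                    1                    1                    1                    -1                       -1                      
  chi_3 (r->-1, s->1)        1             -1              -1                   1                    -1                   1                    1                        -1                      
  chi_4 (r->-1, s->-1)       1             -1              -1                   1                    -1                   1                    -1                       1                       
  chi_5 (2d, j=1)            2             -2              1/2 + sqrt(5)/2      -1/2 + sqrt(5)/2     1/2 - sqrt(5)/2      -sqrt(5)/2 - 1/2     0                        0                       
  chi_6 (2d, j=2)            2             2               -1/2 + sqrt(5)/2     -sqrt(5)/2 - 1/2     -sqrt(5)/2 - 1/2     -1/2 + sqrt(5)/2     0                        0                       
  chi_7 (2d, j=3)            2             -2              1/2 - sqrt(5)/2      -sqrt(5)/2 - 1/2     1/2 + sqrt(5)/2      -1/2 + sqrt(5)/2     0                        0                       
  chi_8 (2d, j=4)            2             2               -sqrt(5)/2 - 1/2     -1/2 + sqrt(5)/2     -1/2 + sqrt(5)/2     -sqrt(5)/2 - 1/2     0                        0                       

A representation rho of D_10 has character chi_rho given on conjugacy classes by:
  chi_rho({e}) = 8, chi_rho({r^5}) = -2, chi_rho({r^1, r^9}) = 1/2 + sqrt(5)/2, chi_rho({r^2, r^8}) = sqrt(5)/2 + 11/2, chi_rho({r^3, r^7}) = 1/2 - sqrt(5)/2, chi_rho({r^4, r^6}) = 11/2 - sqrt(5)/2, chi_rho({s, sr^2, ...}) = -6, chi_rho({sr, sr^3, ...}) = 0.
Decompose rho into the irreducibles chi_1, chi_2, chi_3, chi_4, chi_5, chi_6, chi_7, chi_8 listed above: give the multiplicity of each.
Multiplicities: chi_1: 0, chi_2: 3, chi_3: 0, chi_4: 3, chi_5: 1, chi_6: 0, chi_7: 0, chi_8: 0.

Details: Use <chi_rho, chi> = (1/|G|) sum_C |C| * chi_rho(C) * conj(chi(C)) with |G| = 20 for each irreducible chi in the table:
  <chi_rho, chi_1> = (1/20)[1*(8)*conj(1) + 1*(-2)*conj(1) + 2*(1/2 + sqrt(5)/2)*conj(1) + 2*(sqrt(5)/2 + 11/2)*conj(1) + 2*(1/2 - sqrt(5)/2)*conj(1) + 2*(11/2 - sqrt(5)/2)*conj(1) + 5*(-6)*conj(1) + 5*(0)*conj(1)]
      = (1/20)[(8) + (-2) + (1 + sqrt(5)) + (sqrt(5) + 11) + (1 - sqrt(5)) + (11 - sqrt(5)) + (-30) + (0)] = 0/20 = 0
  <chi_rho, chi_2> = (1/20)[1*(8)*conj(1) + 1*(-2)*conj(1) + 2*(1/2 + sqrt(5)/2)*conj(1) + 2*(sqrt(5)/2 + 11/2)*conj(1) + 2*(1/2 - sqrt(5)/2)*conj(1) + 2*(11/2 - sqrt(5)/2)*conj(1) + 5*(-6)*conj(-1) + 5*(0)*conj(-1)]
      = (1/20)[(8) + (-2) + (1 + sqrt(5)) + (sqrt(5) + 11) + (1 - sqrt(5)) + (11 - sqrt(5)) + (30) + (0)] = 60/20 = 3
  <chi_rho, chi_3> = (1/20)[1*(8)*conj(1) + 1*(-2)*conj(-1) + 2*(1/2 + sqrt(5)/2)*conj(-1) + 2*(sqrt(5)/2 + 11/2)*conj(1) + 2*(1/2 - sqrt(5)/2)*conj(-1) + 2*(11/2 - sqrt(5)/2)*conj(1) + 5*(-6)*conj(1) + 5*(0)*conj(-1)]
      = (1/20)[(8) + (2) + (-sqrt(5) - 1) + (sqrt(5) + 11) + (-1 + sqrt(5)) + (11 - sqrt(5)) + (-30) + (0)] = 0/20 = 0
  <chi_rho, chi_4> = (1/20)[1*(8)*conj(1) + 1*(-2)*conj(-1) + 2*(1/2 + sqrt(5)/2)*conj(-1) + 2*(sqrt(5)/2 + 11/2)*conj(1) + 2*(1/2 - sqrt(5)/2)*conj(-1) + 2*(11/2 - sqrt(5)/2)*conj(1) + 5*(-6)*conj(-1) + 5*(0)*conj(1)]
      = (1/20)[(8) + (2) + (-sqrt(5) - 1) + (sqrt(5) + 11) + (-1 + sqrt(5)) + (11 - sqrt(5)) + (30) + (0)] = 60/20 = 3
  <chi_rho, chi_5> = (1/20)[1*(8)*conj(2) + 1*(-2)*conj(-2) + 2*(1/2 + sqrt(5)/2)*conj(1/2 + sqrt(5)/2) + 2*(sqrt(5)/2 + 11/2)*conj(-1/2 + sqrt(5)/2) + 2*(1/2 - sqrt(5)/2)*conj(1/2 - sqrt(5)/2) + 2*(11/2 - sqrt(5)/2)*conj(-sqrt(5)/2 - 1/2) + 5*(-6)*conj(0) + 5*(0)*conj(0)]
      = (1/20)[(16) + (4) + (sqrt(5) + 3) + (-3 + 5*sqrt(5)) + (3 - sqrt(5)) + (-5*sqrt(5) - 3) + (0) + (0)] = 20/20 = 1
  <chi_rho, chi_6> = (1/20)[1*(8)*conj(2) + 1*(-2)*conj(2) + 2*(1/2 + sqrt(5)/2)*conj(-1/2 + sqrt(5)/2) + 2*(sqrt(5)/2 + 11/2)*conj(-sqrt(5)/2 - 1/2) + 2*(1/2 - sqrt(5)/2)*conj(-sqrt(5)/2 - 1/2) + 2*(11/2 - sqrt(5)/2)*conj(-1/2 + sqrt(5)/2) + 5*(-6)*conj(0) + 5*(0)*conj(0)]
      = (1/20)[(16) + (-4) + (2) + (-6*sqrt(5) - 8) + (2) + (-8 + 6*sqrt(5)) + (0) + (0)] = 0/20 = 0
  <chi_rho, chi_7> = (1/20)[1*(8)*conj(2) + 1*(-2)*conj(-2) + 2*(1/2 + sqrt(5)/2)*conj(1/2 - sqrt(5)/2) + 2*(sqrt(5)/2 + 11/2)*conj(-sqrt(5)/2 - 1/2) + 2*(1/2 - sqrt(5)/2)*conj(1/2 + sqrt(5)/2) + 2*(11/2 - sqrt(5)/2)*conj(-1/2 + sqrt(5)/2) + 5*(-6)*conj(0) + 5*(0)*conj(0)]
      = (1/20)[(16) + (4) + (-2) + (-6*sqrt(5) - 8) + (-2) + (-8 + 6*sqrt(5)) + (0) + (0)] = 0/20 = 0
  <chi_rho, chi_8> = (1/20)[1*(8)*conj(2) + 1*(-2)*conj(2) + 2*(1/2 + sqrt(5)/2)*conj(-sqrt(5)/2 - 1/2) + 2*(sqrt(5)/2 + 11/2)*conj(-1/2 + sqrt(5)/2) + 2*(1/2 - sqrt(5)/2)*conj(-1/2 + sqrt(5)/2) + 2*(11/2 - sqrt(5)/2)*conj(-sqrt(5)/2 - 1/2) + 5*(-6)*conj(0) + 5*(0)*conj(0)]
      = (1/20)[(16) + (-4) + (-3 - sqrt(5)) + (-3 + 5*sqrt(5)) + (-3 + sqrt(5)) + (-5*sqrt(5) - 3) + (0) + (0)] = 0/20 = 0
Dimension check: dim(rho) = sum (mult * dim) = 0*1 + 3*1 + 0*1 + 3*1 + 1*2 + 0*2 + 0*2 + 0*2 = 8 = chi_rho(e) = 8.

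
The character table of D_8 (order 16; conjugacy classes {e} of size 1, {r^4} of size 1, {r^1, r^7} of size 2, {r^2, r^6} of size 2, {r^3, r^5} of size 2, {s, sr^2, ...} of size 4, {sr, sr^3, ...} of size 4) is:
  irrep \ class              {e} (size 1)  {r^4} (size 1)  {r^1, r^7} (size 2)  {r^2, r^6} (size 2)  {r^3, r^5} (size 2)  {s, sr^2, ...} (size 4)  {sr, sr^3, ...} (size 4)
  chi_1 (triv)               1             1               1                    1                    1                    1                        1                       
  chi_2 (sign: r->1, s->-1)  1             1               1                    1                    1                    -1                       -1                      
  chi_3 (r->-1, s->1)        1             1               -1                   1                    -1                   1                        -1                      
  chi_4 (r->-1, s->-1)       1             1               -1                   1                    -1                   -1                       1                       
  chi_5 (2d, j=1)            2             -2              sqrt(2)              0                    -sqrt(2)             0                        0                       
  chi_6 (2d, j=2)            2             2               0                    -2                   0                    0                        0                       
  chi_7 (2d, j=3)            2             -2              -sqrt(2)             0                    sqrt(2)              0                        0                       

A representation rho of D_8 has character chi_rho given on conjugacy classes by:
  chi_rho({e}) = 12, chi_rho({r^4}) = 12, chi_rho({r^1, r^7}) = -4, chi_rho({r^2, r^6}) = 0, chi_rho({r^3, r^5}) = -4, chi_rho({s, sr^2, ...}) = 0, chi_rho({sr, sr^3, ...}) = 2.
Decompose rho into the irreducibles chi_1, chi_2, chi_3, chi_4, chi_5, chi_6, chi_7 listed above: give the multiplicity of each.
Multiplicities: chi_1: 1, chi_2: 0, chi_3: 2, chi_4: 3, chi_5: 0, chi_6: 3, chi_7: 0.

Solution. Use <chi_rho, chi> = (1/|G|) sum_C |C| * chi_rho(C) * conj(chi(C)) with |G| = 16 for each irreducible chi in the table:
  <chi_rho, chi_1> = (1/16)[1*(12)*conj(1) + 1*(12)*conj(1) + 2*(-4)*conj(1) + 2*(0)*conj(1) + 2*(-4)*conj(1) + 4*(0)*conj(1) + 4*(2)*conj(1)]
      = (1/16)[(12) + (12) + (-8) + (0) + (-8) + (0) + (8)] = 16/16 = 1
  <chi_rho, chi_2> = (1/16)[1*(12)*conj(1) + 1*(12)*conj(1) + 2*(-4)*conj(1) + 2*(0)*conj(1) + 2*(-4)*conj(1) + 4*(0)*conj(-1) + 4*(2)*conj(-1)]
      = (1/16)[(12) + (12) + (-8) + (0) + (-8) + (0) + (-8)] = 0/16 = 0
  <chi_rho, chi_3> = (1/16)[1*(12)*conj(1) + 1*(12)*conj(1) + 2*(-4)*conj(-1) + 2*(0)*conj(1) + 2*(-4)*conj(-1) + 4*(0)*conj(1) + 4*(2)*conj(-1)]
      = (1/16)[(12) + (12) + (8) + (0) + (8) + (0) + (-8)] = 32/16 = 2
  <chi_rho, chi_4> = (1/16)[1*(12)*conj(1) + 1*(12)*conj(1) + 2*(-4)*conj(-1) + 2*(0)*conj(1) + 2*(-4)*conj(-1) + 4*(0)*conj(-1) + 4*(2)*conj(1)]
      = (1/16)[(12) + (12) + (8) + (0) + (8) + (0) + (8)] = 48/16 = 3
  <chi_rho, chi_5> = (1/16)[1*(12)*conj(2) + 1*(12)*conj(-2) + 2*(-4)*conj(sqrt(2)) + 2*(0)*conj(0) + 2*(-4)*conj(-sqrt(2)) + 4*(0)*conj(0) + 4*(2)*conj(0)]
      = (1/16)[(24) + (-24) + (-8*sqrt(2)) + (0) + (8*sqrt(2)) + (0) + (0)] = 0/16 = 0
  <chi_rho, chi_6> = (1/16)[1*(12)*conj(2) + 1*(12)*conj(2) + 2*(-4)*conj(0) + 2*(0)*conj(-2) + 2*(-4)*conj(0) + 4*(0)*conj(0) + 4*(2)*conj(0)]
      = (1/16)[(24) + (24) + (0) + (0) + (0) + (0) + (0)] = 48/16 = 3
  <chi_rho, chi_7> = (1/16)[1*(12)*conj(2) + 1*(12)*conj(-2) + 2*(-4)*conj(-sqrt(2)) + 2*(0)*conj(0) + 2*(-4)*conj(sqrt(2)) + 4*(0)*conj(0) + 4*(2)*conj(0)]
      = (1/16)[(24) + (-24) + (8*sqrt(2)) + (0) + (-8*sqrt(2)) + (0) + (0)] = 0/16 = 0
Dimension check: dim(rho) = sum (mult * dim) = 1*1 + 0*1 + 2*1 + 3*1 + 0*2 + 3*2 + 0*2 = 12 = chi_rho(e) = 12.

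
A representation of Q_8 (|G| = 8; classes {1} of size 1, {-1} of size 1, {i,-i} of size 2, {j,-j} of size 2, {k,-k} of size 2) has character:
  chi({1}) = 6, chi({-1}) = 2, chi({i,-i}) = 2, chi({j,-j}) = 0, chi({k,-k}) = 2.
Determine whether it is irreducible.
Not irreducible (reducible): <chi, chi> = 7 > 1.

Explanation: <chi, chi> = (1/|G|) sum_C |C| * |chi(C)|^2 = (1/8)[1*|6|^2 + 1*|2|^2 + 2*|2|^2 + 2*|0|^2 + 2*|2|^2]
  = (1/8)[(36) + (4) + (8) + (0) + (8)] = 56/8 = 7.
A character is irreducible iff <chi, chi> = 1, so this representation is reducible.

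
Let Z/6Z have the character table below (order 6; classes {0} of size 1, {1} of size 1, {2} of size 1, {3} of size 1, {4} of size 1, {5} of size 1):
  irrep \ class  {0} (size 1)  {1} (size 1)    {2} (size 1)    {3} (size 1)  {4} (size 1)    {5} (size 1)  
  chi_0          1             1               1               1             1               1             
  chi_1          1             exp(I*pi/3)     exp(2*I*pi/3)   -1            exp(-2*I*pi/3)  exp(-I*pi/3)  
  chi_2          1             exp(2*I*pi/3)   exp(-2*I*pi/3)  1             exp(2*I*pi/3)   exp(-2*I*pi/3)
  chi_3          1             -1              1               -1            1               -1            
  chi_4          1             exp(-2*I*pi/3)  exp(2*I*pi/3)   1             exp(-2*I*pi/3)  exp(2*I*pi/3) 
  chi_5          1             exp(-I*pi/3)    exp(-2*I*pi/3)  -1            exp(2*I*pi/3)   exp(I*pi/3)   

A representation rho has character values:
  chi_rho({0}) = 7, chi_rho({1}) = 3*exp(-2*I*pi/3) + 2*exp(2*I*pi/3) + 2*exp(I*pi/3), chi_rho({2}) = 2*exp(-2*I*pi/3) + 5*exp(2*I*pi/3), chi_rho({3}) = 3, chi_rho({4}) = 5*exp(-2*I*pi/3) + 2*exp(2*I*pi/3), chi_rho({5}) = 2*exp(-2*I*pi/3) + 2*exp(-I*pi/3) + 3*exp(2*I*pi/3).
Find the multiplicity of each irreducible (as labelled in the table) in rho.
Multiplicities: chi_0: 0, chi_1: 2, chi_2: 2, chi_3: 0, chi_4: 3, chi_5: 0.

Derivation: Use <chi_rho, chi> = (1/|G|) sum_C |C| * chi_rho(C) * conj(chi(C)) with |G| = 6 for each irreducible chi in the table:
  <chi_rho, chi_0> = (1/6)[1*(7)*conj(1) + 1*(3*exp(-2*I*pi/3) + 2*exp(2*I*pi/3) + 2*exp(I*pi/3))*conj(1) + 1*(2*exp(-2*I*pi/3) + 5*exp(2*I*pi/3))*conj(1) + 1*(3)*conj(1) + 1*(5*exp(-2*I*pi/3) + 2*exp(2*I*pi/3))*conj(1) + 1*(2*exp(-2*I*pi/3) + 2*exp(-I*pi/3) + 3*exp(2*I*pi/3))*conj(1)]
      = (1/6)[(7) + (3*exp(-2*I*pi/3) + 2*exp(2*I*pi/3) + 2*exp(I*pi/3)) + (2*exp(-2*I*pi/3) + 5*exp(2*I*pi/3)) + (3) + (5*exp(-2*I*pi/3) + 2*exp(2*I*pi/3)) + (2*exp(-2*I*pi/3) + 2*exp(-I*pi/3) + 3*exp(2*I*pi/3))] = 0/6 = 0
  <chi_rho, chi_1> = (1/6)[1*(7)*conj(1) + 1*(3*exp(-2*I*pi/3) + 2*exp(2*I*pi/3) + 2*exp(I*pi/3))*conj(exp(I*pi/3)) + 1*(2*exp(-2*I*pi/3) + 5*exp(2*I*pi/3))*conj(exp(2*I*pi/3)) + 1*(3)*conj(-1) + 1*(5*exp(-2*I*pi/3) + 2*exp(2*I*pi/3))*conj(exp(-2*I*pi/3)) + 1*(2*exp(-2*I*pi/3) + 2*exp(-I*pi/3) + 3*exp(2*I*pi/3))*conj(exp(-I*pi/3))]
      = (1/6)[(7) + (-1 + 2*exp(I*pi/3)) + (5 + 2*exp(2*I*pi/3)) + (-3) + (5 + 2*exp(-2*I*pi/3)) + (-1 + 2*exp(-I*pi/3))] = 12/6 = 2
  <chi_rho, chi_2> = (1/6)[1*(7)*conj(1) + 1*(3*exp(-2*I*pi/3) + 2*exp(2*I*pi/3) + 2*exp(I*pi/3))*conj(exp(2*I*pi/3)) + 1*(2*exp(-2*I*pi/3) + 5*exp(2*I*pi/3))*conj(exp(-2*I*pi/3)) + 1*(3)*conj(1) + 1*(5*exp(-2*I*pi/3) + 2*exp(2*I*pi/3))*conj(exp(2*I*pi/3)) + 1*(2*exp(-2*I*pi/3) + 2*exp(-I*pi/3) + 3*exp(2*I*pi/3))*conj(exp(-2*I*pi/3))]
      = (1/6)[(7) + (2 + 2*exp(-I*pi/3) + 3*exp(2*I*pi/3)) + (2 + 5*exp(-2*I*pi/3)) + (3) + (2 + 5*exp(2*I*pi/3)) + (2 + 3*exp(-2*I*pi/3) + 2*exp(I*pi/3))] = 12/6 = 2
  <chi_rho, chi_3> = (1/6)[1*(7)*conj(1) + 1*(3*exp(-2*I*pi/3) + 2*exp(2*I*pi/3) + 2*exp(I*pi/3))*conj(-1) + 1*(2*exp(-2*I*pi/3) + 5*exp(2*I*pi/3))*conj(1) + 1*(3)*conj(-1) + 1*(5*exp(-2*I*pi/3) + 2*exp(2*I*pi/3))*conj(1) + 1*(2*exp(-2*I*pi/3) + 2*exp(-I*pi/3) + 3*exp(2*I*pi/3))*conj(-1)]
      = (1/6)[(7) + (-2*exp(I*pi/3) - 2*exp(2*I*pi/3) - 3*exp(-2*I*pi/3)) + (2*exp(-2*I*pi/3) + 5*exp(2*I*pi/3)) + (-3) + (5*exp(-2*I*pi/3) + 2*exp(2*I*pi/3)) + (-3*exp(2*I*pi/3) - 2*exp(-I*pi/3) - 2*exp(-2*I*pi/3))] = 0/6 = 0
  <chi_rho, chi_4> = (1/6)[1*(7)*conj(1) + 1*(3*exp(-2*I*pi/3) + 2*exp(2*I*pi/3) + 2*exp(I*pi/3))*conj(exp(-2*I*pi/3)) + 1*(2*exp(-2*I*pi/3) + 5*exp(2*I*pi/3))*conj(exp(2*I*pi/3)) + 1*(3)*conj(1) + 1*(5*exp(-2*I*pi/3) + 2*exp(2*I*pi/3))*conj(exp(-2*I*pi/3)) + 1*(2*exp(-2*I*pi/3) + 2*exp(-I*pi/3) + 3*exp(2*I*pi/3))*conj(exp(2*I*pi/3))]
      = (1/6)[(7) + (1 + 2*exp(-2*I*pi/3)) + (5 + 2*exp(2*I*pi/3)) + (3) + (5 + 2*exp(-2*I*pi/3)) + (1 + 2*exp(2*I*pi/3))] = 18/6 = 3
  <chi_rho, chi_5> = (1/6)[1*(7)*conj(1) + 1*(3*exp(-2*I*pi/3) + 2*exp(2*I*pi/3) + 2*exp(I*pi/3))*conj(exp(-I*pi/3)) + 1*(2*exp(-2*I*pi/3) + 5*exp(2*I*pi/3))*conj(exp(-2*I*pi/3)) + 1*(3)*conj(-1) + 1*(5*exp(-2*I*pi/3) + 2*exp(2*I*pi/3))*conj(exp(2*I*pi/3)) + 1*(2*exp(-2*I*pi/3) + 2*exp(-I*pi/3) + 3*exp(2*I*pi/3))*conj(exp(I*pi/3))]
      = (1/6)[(7) + (-2 + 3*exp(-I*pi/3) + 2*exp(2*I*pi/3)) + (2 + 5*exp(-2*I*pi/3)) + (-3) + (2 + 5*exp(2*I*pi/3)) + (-2 + 2*exp(-2*I*pi/3) + 3*exp(I*pi/3))] = 0/6 = 0
(Exp terms are combined using exp(i*s)*conj(exp(i*t)) = exp(i*(s-t)), and sums of them are collapsed using the identity that for every m > 1 the m distinct m-th roots of unity sum to 0, e.g. 1 + exp(2*I*pi/3) + exp(-2*I*pi/3) = 0.)
Dimension check: dim(rho) = sum (mult * dim) = 0*1 + 2*1 + 2*1 + 0*1 + 3*1 + 0*1 = 7 = chi_rho(e) = 7.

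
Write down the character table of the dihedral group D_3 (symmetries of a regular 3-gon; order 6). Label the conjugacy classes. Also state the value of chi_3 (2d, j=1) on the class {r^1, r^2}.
Conjugacy classes: {e} of size 1, {r^1, r^2} of size 2, {s, sr, ..., sr^2} of size 3.
Character table:
  irrep \ class              {e} (size 1)  {r^1, r^2} (size 2)  {s, sr, ..., sr^2} (size 3)
  chi_1 (triv)               1             1                    1                          
  chi_2 (sign: r->1, s->-1)  1             1                    -1                         
  chi_3 (2d, j=1)            2             -1                   0                          

Spot check: chi_3 (2d, j=1) on {r^1, r^2} = -1.

Why: D_3 has order 2*3 = 6 with 3 conjugacy classes, hence 3 irreducibles. Sum of squared dims 1 + 1 + 4 = 6 = |G|. Linear characters come from the abelianisation; the 2-dimensional irreps have character r^k -> 2*cos(2*pi*j*k/3), reflections -> 0.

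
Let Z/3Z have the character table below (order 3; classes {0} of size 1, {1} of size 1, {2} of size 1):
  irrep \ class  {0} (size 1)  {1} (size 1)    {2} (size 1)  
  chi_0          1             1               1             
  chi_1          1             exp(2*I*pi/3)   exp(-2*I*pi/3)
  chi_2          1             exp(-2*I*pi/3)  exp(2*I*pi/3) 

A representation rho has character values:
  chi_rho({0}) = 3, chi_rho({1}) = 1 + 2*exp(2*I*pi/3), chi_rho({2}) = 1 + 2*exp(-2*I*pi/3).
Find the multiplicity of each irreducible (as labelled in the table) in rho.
Multiplicities: chi_0: 1, chi_1: 2, chi_2: 0.

Justification: Use <chi_rho, chi> = (1/|G|) sum_C |C| * chi_rho(C) * conj(chi(C)) with |G| = 3 for each irreducible chi in the table:
  <chi_rho, chi_0> = (1/3)[1*(3)*conj(1) + 1*(1 + 2*exp(2*I*pi/3))*conj(1) + 1*(1 + 2*exp(-2*I*pi/3))*conj(1)]
      = (1/3)[(3) + (1 + 2*exp(2*I*pi/3)) + (1 + 2*exp(-2*I*pi/3))] = 3/3 = 1
  <chi_rho, chi_1> = (1/3)[1*(3)*conj(1) + 1*(1 + 2*exp(2*I*pi/3))*conj(exp(2*I*pi/3)) + 1*(1 + 2*exp(-2*I*pi/3))*conj(exp(-2*I*pi/3))]
      = (1/3)[(3) + (2 + exp(-2*I*pi/3)) + (2 + exp(2*I*pi/3))] = 6/3 = 2
  <chi_rho, chi_2> = (1/3)[1*(3)*conj(1) + 1*(1 + 2*exp(2*I*pi/3))*conj(exp(-2*I*pi/3)) + 1*(1 + 2*exp(-2*I*pi/3))*conj(exp(2*I*pi/3))]
      = (1/3)[(3) + (2*exp(-2*I*pi/3) + exp(2*I*pi/3)) + (exp(-2*I*pi/3) + 2*exp(2*I*pi/3))] = 0/3 = 0
(Exp terms are combined using exp(i*s)*conj(exp(i*t)) = exp(i*(s-t)), and sums of them are collapsed using the identity that for every m > 1 the m distinct m-th roots of unity sum to 0, e.g. 1 + exp(2*I*pi/3) + exp(-2*I*pi/3) = 0.)
Dimension check: dim(rho) = sum (mult * dim) = 1*1 + 2*1 + 0*1 = 3 = chi_rho(e) = 3.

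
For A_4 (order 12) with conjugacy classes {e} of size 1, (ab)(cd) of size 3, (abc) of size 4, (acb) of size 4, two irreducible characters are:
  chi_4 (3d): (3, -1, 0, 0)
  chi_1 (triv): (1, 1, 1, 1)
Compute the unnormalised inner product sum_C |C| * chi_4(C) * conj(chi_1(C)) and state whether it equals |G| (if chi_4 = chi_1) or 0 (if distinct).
Sum = 0; so <chi_4, chi_1> = 0 (distinct irreducibles are orthogonal).

Argument: Compute term by term over conjugacy classes (|C| * chi_4(C) * conj(chi_1(C))):
  1*(3)*conj(1) + 3*(-1)*conj(1) + 4*(0)*conj(1) + 4*(0)*conj(1)
  = (3) + (-3) + (0) + (0)
  = 0.
(Exp terms are combined using exp(i*s)*conj(exp(i*t)) = exp(i*(s-t)), and sums of them are collapsed using the identity that for every m > 1 the m distinct m-th roots of unity sum to 0, e.g. 1 + exp(2*I*pi/3) + exp(-2*I*pi/3) = 0.)
Dividing by |G| = 12 gives 0/12 = 0, matching the row-orthogonality relation <chi_4, chi_1> = [chi_4 = chi_1].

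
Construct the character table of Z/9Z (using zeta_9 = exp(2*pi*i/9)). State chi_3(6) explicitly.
Character table of Z/9Z (irreps indexed chi_0,...,chi_8 with chi_k(m) = zeta_9^(k*m), zeta_9 = exp(2*pi*i/9)):
  irrep \ class  {0} (size 1)  {1} (size 1)    {2} (size 1)    {3} (size 1)    {4} (size 1)    {5} (size 1)    {6} (size 1)    {7} (size 1)    {8} (size 1)  
  chi_0          1             1               1               1               1               1               1               1               1             
  chi_1          1             exp(2*I*pi/9)   exp(4*I*pi/9)   exp(2*I*pi/3)   exp(8*I*pi/9)   exp(-8*I*pi/9)  exp(-2*I*pi/3)  exp(-4*I*pi/9)  exp(-2*I*pi/9)
  chi_2          1             exp(4*I*pi/9)   exp(8*I*pi/9)   exp(-2*I*pi/3)  exp(-2*I*pi/9)  exp(2*I*pi/9)   exp(2*I*pi/3)   exp(-8*I*pi/9)  exp(-4*I*pi/9)
  chi_3          1             exp(2*I*pi/3)   exp(-2*I*pi/3)  1               exp(2*I*pi/3)   exp(-2*I*pi/3)  1               exp(2*I*pi/3)   exp(-2*I*pi/3)
  chi_4          1             exp(8*I*pi/9)   exp(-2*I*pi/9)  exp(2*I*pi/3)   exp(-4*I*pi/9)  exp(4*I*pi/9)   exp(-2*I*pi/3)  exp(2*I*pi/9)   exp(-8*I*pi/9)
  chi_5          1             exp(-8*I*pi/9)  exp(2*I*pi/9)   exp(-2*I*pi/3)  exp(4*I*pi/9)   exp(-4*I*pi/9)  exp(2*I*pi/3)   exp(-2*I*pi/9)  exp(8*I*pi/9) 
  chi_6          1             exp(-2*I*pi/3)  exp(2*I*pi/3)   1               exp(-2*I*pi/3)  exp(2*I*pi/3)   1               exp(-2*I*pi/3)  exp(2*I*pi/3) 
  chi_7          1             exp(-4*I*pi/9)  exp(-8*I*pi/9)  exp(2*I*pi/3)   exp(2*I*pi/9)   exp(-2*I*pi/9)  exp(-2*I*pi/3)  exp(8*I*pi/9)   exp(4*I*pi/9) 
  chi_8          1             exp(-2*I*pi/9)  exp(-4*I*pi/9)  exp(-2*I*pi/3)  exp(-8*I*pi/9)  exp(8*I*pi/9)   exp(2*I*pi/3)   exp(4*I*pi/9)   exp(2*I*pi/9) 

Spot check: chi_3(6) = zeta_9^(3*6) = zeta_9^18 = 1.

Working: Z/9Z is abelian, so all 9 irreducible complex representations are 1-dimensional. They are given by chi_k(m) = zeta_9^(k*m) for k = 0,...,8. Row orthogonality: sum_m chi_k(m) conj(chi_l(m)) = 9 * [k = l].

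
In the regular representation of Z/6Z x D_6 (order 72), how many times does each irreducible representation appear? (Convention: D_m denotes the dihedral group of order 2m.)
Each irreducible V_i of dimension d_i appears with multiplicity d_i, i.e. rho_reg = (direct sum over all irreducibles V_i) d_i V_i. The irreducible dimensions for Z/6Z x D_6 are 1, 1, 1, 1, 1, 1, 1, 1, 1, 1, 1, 1, 1, 1, 1, 1, 1, 1, 1, 1, 1, 1, 1, 1, 2, 2, 2, 2, 2, 2, 2, 2, 2, 2, 2, 2: 24 irreducibles of dimension 1, each with multiplicity 1; 12 irreducibles of dimension 2, each with multiplicity 2. Total dimension 24*1*1 + 12*2*2 = 72 = |G|.

Explanation: General theorem: in the regular representation of a finite group G, each irreducible appears with multiplicity equal to its dimension. Check: dim(rho_reg) = sum d_i^2 = 1 + 1 + 1 + 1 + 1 + 1 + 1 + 1 + 1 + 1 + 1 + 1 + 1 + 1 + 1 + 1 + 1 + 1 + 1 + 1 + 1 + 1 + 1 + 1 + 4 + 4 + 4 + 4 + 4 + 4 + 4 + 4 + 4 + 4 + 4 + 4 = 72 = |G|.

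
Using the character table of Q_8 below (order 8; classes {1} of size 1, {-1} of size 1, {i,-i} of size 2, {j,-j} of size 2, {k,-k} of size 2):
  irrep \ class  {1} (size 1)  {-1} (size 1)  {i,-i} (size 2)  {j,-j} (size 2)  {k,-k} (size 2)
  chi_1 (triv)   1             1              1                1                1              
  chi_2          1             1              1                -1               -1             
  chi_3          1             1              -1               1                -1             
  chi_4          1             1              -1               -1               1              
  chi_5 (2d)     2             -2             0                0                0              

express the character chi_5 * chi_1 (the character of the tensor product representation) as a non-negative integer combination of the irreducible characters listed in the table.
chi_5 tensor chi_1 = chi_5 (all other irreducibles have multiplicity 0).

Argument: The character of a tensor product is the pointwise product (chi_5 * chi_1)(C) = chi_5(C) * chi_1(C):
  {1}: (2)*(1), {-1}: (-2)*(1), {i,-i}: (0)*(1), {j,-j}: (0)*(1), {k,-k}: (0)*(1)
so (chi_5 * chi_1) takes values
  {1} -> 2, {-1} -> -2, {i,-i} -> 0, {j,-j} -> 0, {k,-k} -> 0.
Now take the inner product of this character with each irreducible chi from the table, <chi_5*chi_1, chi> = (1/8) sum_C |C| (chi_5*chi_1)(C) conj(chi(C)):
  <chi_5*chi_1, chi_1> = (1/8)[1*(2)*conj(1) + 1*(-2)*conj(1) + 2*(0)*conj(1) + 2*(0)*conj(1) + 2*(0)*conj(1)]
      = (1/8)[(2) + (-2) + (0) + (0) + (0)] = 0/8 = 0
  <chi_5*chi_1, chi_2> = (1/8)[1*(2)*conj(1) + 1*(-2)*conj(1) + 2*(0)*conj(1) + 2*(0)*conj(-1) + 2*(0)*conj(-1)]
      = (1/8)[(2) + (-2) + (0) + (0) + (0)] = 0/8 = 0
  <chi_5*chi_1, chi_3> = (1/8)[1*(2)*conj(1) + 1*(-2)*conj(1) + 2*(0)*conj(-1) + 2*(0)*conj(1) + 2*(0)*conj(-1)]
      = (1/8)[(2) + (-2) + (0) + (0) + (0)] = 0/8 = 0
  <chi_5*chi_1, chi_4> = (1/8)[1*(2)*conj(1) + 1*(-2)*conj(1) + 2*(0)*conj(-1) + 2*(0)*conj(-1) + 2*(0)*conj(1)]
      = (1/8)[(2) + (-2) + (0) + (0) + (0)] = 0/8 = 0
  <chi_5*chi_1, chi_5> = (1/8)[1*(2)*conj(2) + 1*(-2)*conj(-2) + 2*(0)*conj(0) + 2*(0)*conj(0) + 2*(0)*conj(0)]
      = (1/8)[(4) + (4) + (0) + (0) + (0)] = 8/8 = 1
Hence the multiplicities are chi_5: 1. Dimension check: dim(chi_5)*dim(chi_1) = 2*1 = 2 and sum (mult * dim) = 1*2 = 2.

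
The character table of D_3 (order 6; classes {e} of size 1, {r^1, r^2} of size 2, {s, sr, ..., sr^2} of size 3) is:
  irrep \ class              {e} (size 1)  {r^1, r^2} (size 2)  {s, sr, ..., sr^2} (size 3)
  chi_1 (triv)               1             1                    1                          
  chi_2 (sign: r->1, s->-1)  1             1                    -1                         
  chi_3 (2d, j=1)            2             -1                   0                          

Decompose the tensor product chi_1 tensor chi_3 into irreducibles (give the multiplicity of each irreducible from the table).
chi_1 tensor chi_3 = chi_3 (all other irreducibles have multiplicity 0).

Proof sketch: The character of a tensor product is the pointwise product (chi_1 * chi_3)(C) = chi_1(C) * chi_3(C):
  {e}: (1)*(2), {r^1, r^2}: (1)*(-1), {s, sr, ..., sr^2}: (1)*(0)
so (chi_1 * chi_3) takes values
  {e} -> 2, {r^1, r^2} -> -1, {s, sr, ..., sr^2} -> 0.
Now take the inner product of this character with each irreducible chi from the table, <chi_1*chi_3, chi> = (1/6) sum_C |C| (chi_1*chi_3)(C) conj(chi(C)):
  <chi_1*chi_3, chi_1> = (1/6)[1*(2)*conj(1) + 2*(-1)*conj(1) + 3*(0)*conj(1)]
      = (1/6)[(2) + (-2) + (0)] = 0/6 = 0
  <chi_1*chi_3, chi_2> = (1/6)[1*(2)*conj(1) + 2*(-1)*conj(1) + 3*(0)*conj(-1)]
      = (1/6)[(2) + (-2) + (0)] = 0/6 = 0
  <chi_1*chi_3, chi_3> = (1/6)[1*(2)*conj(2) + 2*(-1)*conj(-1) + 3*(0)*conj(0)]
      = (1/6)[(4) + (2) + (0)] = 6/6 = 1
Hence the multiplicities are chi_3: 1. Dimension check: dim(chi_1)*dim(chi_3) = 1*2 = 2 and sum (mult * dim) = 1*2 = 2.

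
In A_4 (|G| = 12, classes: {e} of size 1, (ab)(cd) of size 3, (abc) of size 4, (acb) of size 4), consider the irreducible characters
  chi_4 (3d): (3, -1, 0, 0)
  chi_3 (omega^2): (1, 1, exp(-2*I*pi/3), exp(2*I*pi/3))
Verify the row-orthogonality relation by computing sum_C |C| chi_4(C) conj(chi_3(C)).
Sum = 0; so <chi_4, chi_3> = 0 (distinct irreducibles are orthogonal).

Explanation: Compute term by term over conjugacy classes (|C| * chi_4(C) * conj(chi_3(C))):
  1*(3)*conj(1) + 3*(-1)*conj(1) + 4*(0)*conj(exp(-2*I*pi/3)) + 4*(0)*conj(exp(2*I*pi/3))
  = (3) + (-3) + (0) + (0)
  = 0.
(Exp terms are combined using exp(i*s)*conj(exp(i*t)) = exp(i*(s-t)), and sums of them are collapsed using the identity that for every m > 1 the m distinct m-th roots of unity sum to 0, e.g. 1 + exp(2*I*pi/3) + exp(-2*I*pi/3) = 0.)
Dividing by |G| = 12 gives 0/12 = 0, matching the row-orthogonality relation <chi_4, chi_3> = [chi_4 = chi_3].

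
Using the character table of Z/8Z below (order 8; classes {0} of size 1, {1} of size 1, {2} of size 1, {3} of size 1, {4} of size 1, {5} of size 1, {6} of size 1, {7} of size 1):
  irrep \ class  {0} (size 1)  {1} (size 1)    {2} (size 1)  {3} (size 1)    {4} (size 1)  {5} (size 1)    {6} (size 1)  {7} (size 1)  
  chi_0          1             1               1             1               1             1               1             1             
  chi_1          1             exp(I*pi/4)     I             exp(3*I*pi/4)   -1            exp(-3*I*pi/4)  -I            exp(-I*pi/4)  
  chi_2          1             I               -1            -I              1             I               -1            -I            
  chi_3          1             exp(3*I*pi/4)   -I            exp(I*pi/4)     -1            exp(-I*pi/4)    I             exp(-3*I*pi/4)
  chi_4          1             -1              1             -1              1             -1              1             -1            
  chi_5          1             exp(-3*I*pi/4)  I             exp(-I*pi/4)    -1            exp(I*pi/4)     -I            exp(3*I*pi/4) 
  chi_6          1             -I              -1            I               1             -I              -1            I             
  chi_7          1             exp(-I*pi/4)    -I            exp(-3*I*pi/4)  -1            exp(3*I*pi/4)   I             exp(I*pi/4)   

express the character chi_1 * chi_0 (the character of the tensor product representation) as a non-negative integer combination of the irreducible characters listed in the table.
chi_1 tensor chi_0 = chi_1 (all other irreducibles have multiplicity 0).

Details: The character of a tensor product is the pointwise product (chi_1 * chi_0)(C) = chi_1(C) * chi_0(C):
  {0}: (1)*(1), {1}: (exp(I*pi/4))*(1), {2}: (I)*(1), {3}: (exp(3*I*pi/4))*(1), {4}: (-1)*(1), {5}: (exp(-3*I*pi/4))*(1), {6}: (-I)*(1), {7}: (exp(-I*pi/4))*(1)
so (chi_1 * chi_0) takes values
  {0} -> 1, {1} -> exp(I*pi/4), {2} -> I, {3} -> exp(3*I*pi/4), {4} -> -1, {5} -> exp(-3*I*pi/4), {6} -> -I, {7} -> exp(-I*pi/4).
Now take the inner product of this character with each irreducible chi from the table, <chi_1*chi_0, chi> = (1/8) sum_C |C| (chi_1*chi_0)(C) conj(chi(C)):
  <chi_1*chi_0, chi_0> = (1/8)[1*(1)*conj(1) + 1*(exp(I*pi/4))*conj(1) + 1*(I)*conj(1) + 1*(exp(3*I*pi/4))*conj(1) + 1*(-1)*conj(1) + 1*(exp(-3*I*pi/4))*conj(1) + 1*(-I)*conj(1) + 1*(exp(-I*pi/4))*conj(1)]
      = (1/8)[(1) + (exp(I*pi/4)) + (I) + (exp(3*I*pi/4)) + (-1) + (exp(-3*I*pi/4)) + (-I) + (exp(-I*pi/4))] = 0/8 = 0
  <chi_1*chi_0, chi_1> = (1/8)[1*(1)*conj(1) + 1*(exp(I*pi/4))*conj(exp(I*pi/4)) + 1*(I)*conj(I) + 1*(exp(3*I*pi/4))*conj(exp(3*I*pi/4)) + 1*(-1)*conj(-1) + 1*(exp(-3*I*pi/4))*conj(exp(-3*I*pi/4)) + 1*(-I)*conj(-I) + 1*(exp(-I*pi/4))*conj(exp(-I*pi/4))]
      = (1/8)[(1) + (1) + (1) + (1) + (1) + (1) + (1) + (1)] = 8/8 = 1
  <chi_1*chi_0, chi_2> = (1/8)[1*(1)*conj(1) + 1*(exp(I*pi/4))*conj(I) + 1*(I)*conj(-1) + 1*(exp(3*I*pi/4))*conj(-I) + 1*(-1)*conj(1) + 1*(exp(-3*I*pi/4))*conj(I) + 1*(-I)*conj(-1) + 1*(exp(-I*pi/4))*conj(-I)]
      = (1/8)[(1) + (-exp(3*I*pi/4)) + (-I) + (exp(-3*I*pi/4)) + (-1) + (-exp(-I*pi/4)) + (I) + (exp(I*pi/4))] = 0/8 = 0
  <chi_1*chi_0, chi_3> = (1/8)[1*(1)*conj(1) + 1*(exp(I*pi/4))*conj(exp(3*I*pi/4)) + 1*(I)*conj(-I) + 1*(exp(3*I*pi/4))*conj(exp(I*pi/4)) + 1*(-1)*conj(-1) + 1*(exp(-3*I*pi/4))*conj(exp(-I*pi/4)) + 1*(-I)*conj(I) + 1*(exp(-I*pi/4))*conj(exp(-3*I*pi/4))]
      = (1/8)[(1) + (-I) + (-1) + (I) + (1) + (-I) + (-1) + (I)] = 0/8 = 0
  <chi_1*chi_0, chi_4> = (1/8)[1*(1)*conj(1) + 1*(exp(I*pi/4))*conj(-1) + 1*(I)*conj(1) + 1*(exp(3*I*pi/4))*conj(-1) + 1*(-1)*conj(1) + 1*(exp(-3*I*pi/4))*conj(-1) + 1*(-I)*conj(1) + 1*(exp(-I*pi/4))*conj(-1)]
      = (1/8)[(1) + (-exp(I*pi/4)) + (I) + (-exp(3*I*pi/4)) + (-1) + (-exp(-3*I*pi/4)) + (-I) + (-exp(-I*pi/4))] = 0/8 = 0
  <chi_1*chi_0, chi_5> = (1/8)[1*(1)*conj(1) + 1*(exp(I*pi/4))*conj(exp(-3*I*pi/4)) + 1*(I)*conj(I) + 1*(exp(3*I*pi/4))*conj(exp(-I*pi/4)) + 1*(-1)*conj(-1) + 1*(exp(-3*I*pi/4))*conj(exp(I*pi/4)) + 1*(-I)*conj(-I) + 1*(exp(-I*pi/4))*conj(exp(3*I*pi/4))]
      = (1/8)[(1) + (-1) + (1) + (-1) + (1) + (-1) + (1) + (-1)] = 0/8 = 0
  <chi_1*chi_0, chi_6> = (1/8)[1*(1)*conj(1) + 1*(exp(I*pi/4))*conj(-I) + 1*(I)*conj(-1) + 1*(exp(3*I*pi/4))*conj(I) + 1*(-1)*conj(1) + 1*(exp(-3*I*pi/4))*conj(-I) + 1*(-I)*conj(-1) + 1*(exp(-I*pi/4))*conj(I)]
      = (1/8)[(1) + (exp(3*I*pi/4)) + (-I) + (-exp(-3*I*pi/4)) + (-1) + (exp(-I*pi/4)) + (I) + (-exp(I*pi/4))] = 0/8 = 0
  <chi_1*chi_0, chi_7> = (1/8)[1*(1)*conj(1) + 1*(exp(I*pi/4))*conj(exp(-I*pi/4)) + 1*(I)*conj(-I) + 1*(exp(3*I*pi/4))*conj(exp(-3*I*pi/4)) + 1*(-1)*conj(-1) + 1*(exp(-3*I*pi/4))*conj(exp(3*I*pi/4)) + 1*(-I)*conj(I) + 1*(exp(-I*pi/4))*conj(exp(I*pi/4))]
      = (1/8)[(1) + (I) + (-1) + (-I) + (1) + (I) + (-1) + (-I)] = 0/8 = 0
(Exp terms are combined using exp(i*s)*conj(exp(i*t)) = exp(i*(s-t)), and sums of them are collapsed using the identity that for every m > 1 the m distinct m-th roots of unity sum to 0, e.g. 1 + exp(2*I*pi/3) + exp(-2*I*pi/3) = 0.)
Hence the multiplicities are chi_1: 1. Dimension check: dim(chi_1)*dim(chi_0) = 1*1 = 1 and sum (mult * dim) = 1*1 = 1.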